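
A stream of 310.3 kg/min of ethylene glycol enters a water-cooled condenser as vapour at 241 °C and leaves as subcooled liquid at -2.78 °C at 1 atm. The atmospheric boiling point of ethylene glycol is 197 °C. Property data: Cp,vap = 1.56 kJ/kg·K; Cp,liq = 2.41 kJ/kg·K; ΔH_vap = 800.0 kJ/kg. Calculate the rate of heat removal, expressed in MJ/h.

vapour 241→197 °C: -68.64 kJ/kg
condensation at 197 °C: -800 kJ/kg
liquid 197→-2.78 °C: -481.47 kJ/kg
Δh = -68.64 + -800 + -481.47 = -1350.1 kJ/kg
Q = ṁ·Δh = 310.3 kg/min × -1350.1 kJ/kg = -418940 kJ/min
|Q| = 6982.3 kW = 25136 MJ/h

Q_c = 25100 MJ/h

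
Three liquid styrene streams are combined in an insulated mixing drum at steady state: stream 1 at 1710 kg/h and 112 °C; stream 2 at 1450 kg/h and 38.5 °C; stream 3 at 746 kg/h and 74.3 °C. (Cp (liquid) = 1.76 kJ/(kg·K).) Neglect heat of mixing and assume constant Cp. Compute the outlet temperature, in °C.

No heat crosses the boundary, so H_out = H_in.
Σ ṁᵢCp,ᵢTᵢ = 1710×1.76×112 + 1450×1.76×38.5 + 746×1.76×74.3 = 532880
Σ ṁᵢCp,ᵢ = 1710×1.76 + 1450×1.76 + 746×1.76 = 6874.6
T_out = 532880 / 6874.6 = 77.515 °C

T_out = 77.5 °C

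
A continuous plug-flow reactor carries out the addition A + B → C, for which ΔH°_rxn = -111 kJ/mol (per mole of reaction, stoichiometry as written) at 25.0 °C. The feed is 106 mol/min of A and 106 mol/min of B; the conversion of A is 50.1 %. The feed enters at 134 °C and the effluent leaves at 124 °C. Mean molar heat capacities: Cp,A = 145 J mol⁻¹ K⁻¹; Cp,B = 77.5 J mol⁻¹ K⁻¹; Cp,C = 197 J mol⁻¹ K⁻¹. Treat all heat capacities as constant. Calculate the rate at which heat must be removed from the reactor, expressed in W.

Q_out = 104000 W

Extent of reaction ξ = 0.501 × 106 = 53.106 mol/min
Reaction term: ξ·ΔH°_rxn = 53.106 × -111 = -5894.8 kJ/min
Sensible, feed 134→25 °C: -2570.8 kJ/min
Outlet flows (mol/min): A 52.894, B 52.894, C 53.106
Sensible, products 25→124 °C: 2200.8 kJ/min
Q = ΔH = -6264.7 kJ/min = -104.41 kW
Heat removed = 104410 W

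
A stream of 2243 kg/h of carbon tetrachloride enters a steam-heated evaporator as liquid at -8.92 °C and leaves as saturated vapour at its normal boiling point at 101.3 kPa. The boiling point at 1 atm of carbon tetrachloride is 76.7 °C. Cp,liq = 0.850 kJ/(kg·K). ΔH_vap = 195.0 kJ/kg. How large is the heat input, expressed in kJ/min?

Q = 10000 kJ/min

liquid -8.92→76.7 °C: 72.777 kJ/kg
vaporisation at 76.7 °C: 195 kJ/kg
Δh = 72.777 + 195 = 267.78 kJ/kg
Q = ṁ·Δh = 2243 kg/h × 267.78 kJ/kg = 600620 kJ/h
|Q| = 166.84 kW = 10010 kJ/min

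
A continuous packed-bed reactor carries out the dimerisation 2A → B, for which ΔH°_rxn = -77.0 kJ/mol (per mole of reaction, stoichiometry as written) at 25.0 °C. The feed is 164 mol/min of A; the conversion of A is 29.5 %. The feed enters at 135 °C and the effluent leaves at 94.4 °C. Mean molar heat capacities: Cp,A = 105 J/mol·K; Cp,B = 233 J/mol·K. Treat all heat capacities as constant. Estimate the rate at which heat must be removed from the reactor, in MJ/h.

Q_out = 151 MJ/h

Extent of reaction ξ = 0.295 × 164 / 2 = 24.19 mol/min
Reaction term: ξ·ΔH°_rxn = 24.19 × -77.0 = -1862.6 kJ/min
Sensible, feed 135→25 °C: -1894.2 kJ/min
Outlet flows (mol/min): A 115.62, B 24.19
Sensible, products 25→94.4 °C: 1233.7 kJ/min
Q = ΔH = -2523.1 kJ/min = -42.052 kW
Heat removed = 151.39 MJ/h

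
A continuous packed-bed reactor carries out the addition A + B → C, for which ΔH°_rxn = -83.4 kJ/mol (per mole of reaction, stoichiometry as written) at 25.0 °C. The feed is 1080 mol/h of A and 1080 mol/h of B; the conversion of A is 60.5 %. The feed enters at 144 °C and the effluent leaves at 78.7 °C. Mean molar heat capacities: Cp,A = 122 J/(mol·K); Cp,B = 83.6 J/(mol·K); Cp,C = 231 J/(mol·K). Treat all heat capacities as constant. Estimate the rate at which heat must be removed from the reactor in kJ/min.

Q_out = 1140 kJ/min

Extent of reaction ξ = 0.605 × 1080 = 653.4 mol/h
Reaction term: ξ·ΔH°_rxn = 653.4 × -83.4 = -54494 kJ/h
Sensible, feed 144→25 °C: -26424 kJ/h
Outlet flows (mol/h): A 426.6, B 426.6, C 653.4
Sensible, products 25→78.7 °C: 12815 kJ/h
Q = ΔH = -68102 kJ/h = -18.917 kW
Heat removed = 1135 kJ/min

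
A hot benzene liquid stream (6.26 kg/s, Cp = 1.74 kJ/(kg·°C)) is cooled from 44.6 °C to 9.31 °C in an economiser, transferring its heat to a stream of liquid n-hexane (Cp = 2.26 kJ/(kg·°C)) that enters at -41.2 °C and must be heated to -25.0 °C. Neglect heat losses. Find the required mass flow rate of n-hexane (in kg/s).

ṁ_c = 10.5 kg/s

Heat released by hot stream: Q = 6.26 × 1.74 × (44.6 − 9.31) = 384.39 kJ/s
Energy balance on cold side (adiabatic exchanger): Q = ṁ_c·Cp_c·(T_c,out − T_c,in)
ṁ_c = 384.39 / [2.26 × (-25.0 − -41.2)] = 10.499 kg/s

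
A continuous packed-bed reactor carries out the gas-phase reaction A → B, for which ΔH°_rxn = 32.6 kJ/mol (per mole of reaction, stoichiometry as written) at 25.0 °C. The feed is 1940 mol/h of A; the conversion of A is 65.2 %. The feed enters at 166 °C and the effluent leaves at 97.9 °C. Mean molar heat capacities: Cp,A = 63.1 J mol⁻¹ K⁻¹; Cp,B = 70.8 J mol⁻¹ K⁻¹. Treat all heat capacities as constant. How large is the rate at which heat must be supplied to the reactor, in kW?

Q_in = 9.34 kW

Extent of reaction ξ = 0.652 × 1940 = 1264.9 mol/h
Reaction term: ξ·ΔH°_rxn = 1264.9 × 32.6 = 41235 kJ/h
Sensible, feed 166→25 °C: -17260 kJ/h
Outlet flows (mol/h): A 675.12, B 1264.9
Sensible, products 25→97.9 °C: 9634 kJ/h
Q = ΔH = 33609 kJ/h = 9.3358 kW
Heat supplied = 9.3358 kW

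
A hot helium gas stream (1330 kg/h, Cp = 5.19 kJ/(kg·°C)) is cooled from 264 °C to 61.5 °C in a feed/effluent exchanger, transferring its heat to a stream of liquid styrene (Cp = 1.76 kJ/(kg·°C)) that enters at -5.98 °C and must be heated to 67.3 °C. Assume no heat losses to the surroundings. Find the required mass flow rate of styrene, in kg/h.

ṁ_c = 10800 kg/h

Heat released by hot stream: Q = 1330 × 5.19 × (264 − 61.5) = 1.3978e+06 kJ/h
Energy balance on cold side (adiabatic exchanger): Q = ṁ_c·Cp_c·(T_c,out − T_c,in)
ṁ_c = 1.3978e+06 / [1.76 × (67.3 − -5.98)] = 10838 kg/h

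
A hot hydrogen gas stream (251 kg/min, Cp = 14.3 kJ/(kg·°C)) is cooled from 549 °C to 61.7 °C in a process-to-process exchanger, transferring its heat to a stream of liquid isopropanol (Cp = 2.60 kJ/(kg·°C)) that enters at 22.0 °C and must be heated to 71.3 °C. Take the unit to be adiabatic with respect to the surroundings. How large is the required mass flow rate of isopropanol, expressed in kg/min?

ṁ_c = 13600 kg/min

Heat released by hot stream: Q = 251 × 14.3 × (549 − 61.7) = 1.7491e+06 kJ/min
Energy balance on cold side (adiabatic exchanger): Q = ṁ_c·Cp_c·(T_c,out − T_c,in)
ṁ_c = 1.7491e+06 / [2.60 × (71.3 − 22.0)] = 13645 kg/min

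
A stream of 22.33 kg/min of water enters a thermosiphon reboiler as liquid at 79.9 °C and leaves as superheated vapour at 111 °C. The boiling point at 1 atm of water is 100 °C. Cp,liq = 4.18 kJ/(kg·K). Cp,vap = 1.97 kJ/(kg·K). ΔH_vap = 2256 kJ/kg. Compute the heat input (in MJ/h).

Q = 3160 MJ/h

liquid 79.9→100 °C: 84.018 kJ/kg
vaporisation at 100 °C: 2256 kJ/kg
vapour 100→111 °C: 21.67 kJ/kg
Δh = 84.018 + 2256 + 21.67 = 2361.7 kJ/kg
Q = ṁ·Δh = 22.33 kg/min × 2361.7 kJ/kg = 52736 kJ/min
|Q| = 878.94 kW = 3164.2 MJ/h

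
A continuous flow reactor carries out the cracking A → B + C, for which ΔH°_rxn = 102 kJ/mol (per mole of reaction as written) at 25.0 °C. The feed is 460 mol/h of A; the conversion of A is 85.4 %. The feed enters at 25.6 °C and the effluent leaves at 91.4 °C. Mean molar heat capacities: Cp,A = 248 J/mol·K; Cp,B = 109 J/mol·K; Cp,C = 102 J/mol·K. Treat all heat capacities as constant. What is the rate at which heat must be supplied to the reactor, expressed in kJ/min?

Extent of reaction ξ = 0.854 × 460 = 392.84 mol/h
Reaction term: ξ·ΔH°_rxn = 392.84 × 102 = 40070 kJ/h
Sensible, feed 25.6→25 °C: -68.448 kJ/h
Outlet flows (mol/h): A 67.16, B 392.84, C 392.84
Sensible, products 25→91.4 °C: 6609.8 kJ/h
Q = ΔH = 46611 kJ/h = 12.948 kW
Heat supplied = 776.85 kJ/min

Q_in = 777 kJ/min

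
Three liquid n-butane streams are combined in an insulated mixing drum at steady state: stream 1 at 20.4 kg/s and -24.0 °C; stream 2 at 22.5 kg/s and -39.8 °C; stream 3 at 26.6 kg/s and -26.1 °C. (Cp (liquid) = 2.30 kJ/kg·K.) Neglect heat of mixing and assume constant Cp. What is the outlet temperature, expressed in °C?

T_out = -29.9 °C

Energy balance with Q = 0: Σ ṁᵢCp,ᵢ(T_out − Tᵢ) = 0
Σ ṁᵢCp,ᵢTᵢ = 20.4×2.30×-24.0 + 22.5×2.30×-39.8 + 26.6×2.30×-26.1 = -4782.5
Σ ṁᵢCp,ᵢ = 20.4×2.30 + 22.5×2.30 + 26.6×2.30 = 159.85
T_out = -4782.5 / 159.85 = -29.919 °C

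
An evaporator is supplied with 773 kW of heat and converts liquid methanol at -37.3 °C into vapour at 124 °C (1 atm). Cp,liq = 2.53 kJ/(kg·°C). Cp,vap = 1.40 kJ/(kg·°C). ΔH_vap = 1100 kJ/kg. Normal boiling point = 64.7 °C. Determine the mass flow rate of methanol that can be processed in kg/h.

ṁ = 1930 kg/h

Δh = 2.53×(64.7−-37.3) + 1100 + 1.40×(124−64.7) = 1441.1 kJ/kg
Q = 773 kW = 773 kJ/s = 2.7828e+06 kJ/h
ṁ = Q/Δh = 2.7828e+06 / 1441.1 = 1931.1 kg/h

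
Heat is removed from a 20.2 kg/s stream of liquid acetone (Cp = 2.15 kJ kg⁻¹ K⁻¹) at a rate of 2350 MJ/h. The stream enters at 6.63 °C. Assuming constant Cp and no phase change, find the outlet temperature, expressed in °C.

Q = 2350 MJ/h = 652.78 kJ/s
ΔT = Q/(ṁ·Cp) = 652.78/(20.2×2.15) = 15.031 K
T_out = 6.63 − 15.031 = -8.4006 °C

T_out = -8.40 °C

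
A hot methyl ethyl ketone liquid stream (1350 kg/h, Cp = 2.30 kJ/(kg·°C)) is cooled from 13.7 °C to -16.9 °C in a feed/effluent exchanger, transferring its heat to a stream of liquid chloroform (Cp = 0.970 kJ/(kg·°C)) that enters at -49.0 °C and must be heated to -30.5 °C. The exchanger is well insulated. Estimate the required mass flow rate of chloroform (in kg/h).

ṁ_c = 5290 kg/h

Heat released by hot stream: Q = 1350 × 2.30 × (13.7 − -16.9) = 95013 kJ/h
Energy balance on cold side (adiabatic exchanger): Q = ṁ_c·Cp_c·(T_c,out − T_c,in)
ṁ_c = 95013 / [0.970 × (-30.5 − -49.0)] = 5294.7 kg/h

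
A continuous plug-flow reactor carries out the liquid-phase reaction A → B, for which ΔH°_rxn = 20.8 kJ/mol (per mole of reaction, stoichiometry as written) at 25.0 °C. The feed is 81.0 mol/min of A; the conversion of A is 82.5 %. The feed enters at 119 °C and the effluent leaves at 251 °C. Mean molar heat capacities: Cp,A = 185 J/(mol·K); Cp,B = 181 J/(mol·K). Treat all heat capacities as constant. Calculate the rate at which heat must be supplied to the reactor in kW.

Extent of reaction ξ = 0.825 × 81.0 = 66.825 mol/min
Reaction term: ξ·ΔH°_rxn = 66.825 × 20.8 = 1390 kJ/min
Sensible, feed 119→25 °C: -1408.6 kJ/min
Outlet flows (mol/min): A 14.175, B 66.825
Sensible, products 25→251 °C: 3326.2 kJ/min
Q = ΔH = 3307.6 kJ/min = 55.126 kW
Heat supplied = 55.126 kW

Q_in = 55.1 kW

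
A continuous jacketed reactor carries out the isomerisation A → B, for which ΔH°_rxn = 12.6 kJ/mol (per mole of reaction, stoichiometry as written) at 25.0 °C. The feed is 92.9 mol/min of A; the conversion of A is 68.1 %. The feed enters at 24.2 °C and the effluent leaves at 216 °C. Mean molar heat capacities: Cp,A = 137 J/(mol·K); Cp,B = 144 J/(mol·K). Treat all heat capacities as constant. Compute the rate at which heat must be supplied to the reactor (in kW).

Extent of reaction ξ = 0.681 × 92.9 = 63.265 mol/min
Reaction term: ξ·ΔH°_rxn = 63.265 × 12.6 = 797.14 kJ/min
Sensible, feed 24.2→25 °C: 10.182 kJ/min
Outlet flows (mol/min): A 29.635, B 63.265
Sensible, products 25→216 °C: 2515.5 kJ/min
Q = ΔH = 3322.8 kJ/min = 55.38 kW
Heat supplied = 55.38 kW

Q_in = 55.4 kW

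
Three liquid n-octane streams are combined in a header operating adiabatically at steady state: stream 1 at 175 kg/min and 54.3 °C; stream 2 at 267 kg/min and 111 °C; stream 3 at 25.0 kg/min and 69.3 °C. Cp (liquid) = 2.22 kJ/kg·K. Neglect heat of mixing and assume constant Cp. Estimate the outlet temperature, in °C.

No heat crosses the boundary, so H_out = H_in.
Σ ṁᵢCp,ᵢTᵢ = 175×2.22×54.3 + 267×2.22×111 + 25.0×2.22×69.3 = 90736
Σ ṁᵢCp,ᵢ = 175×2.22 + 267×2.22 + 25.0×2.22 = 1036.7
T_out = 90736 / 1036.7 = 87.52 °C

T_out = 87.5 °C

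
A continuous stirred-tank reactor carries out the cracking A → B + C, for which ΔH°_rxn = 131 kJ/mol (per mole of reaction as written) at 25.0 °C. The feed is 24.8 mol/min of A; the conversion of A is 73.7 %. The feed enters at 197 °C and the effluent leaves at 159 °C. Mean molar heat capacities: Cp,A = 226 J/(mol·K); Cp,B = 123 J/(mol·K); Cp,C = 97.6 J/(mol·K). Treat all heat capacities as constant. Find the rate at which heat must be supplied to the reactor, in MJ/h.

Q_in = 130 MJ/h

Extent of reaction ξ = 0.737 × 24.8 = 18.278 mol/min
Reaction term: ξ·ΔH°_rxn = 18.278 × 131 = 2394.4 kJ/min
Sensible, feed 197→25 °C: -964.03 kJ/min
Outlet flows (mol/min): A 6.5224, B 18.278, C 18.278
Sensible, products 25→159 °C: 737.82 kJ/min
Q = ΔH = 2168.2 kJ/min = 36.136 kW
Heat supplied = 130.09 MJ/h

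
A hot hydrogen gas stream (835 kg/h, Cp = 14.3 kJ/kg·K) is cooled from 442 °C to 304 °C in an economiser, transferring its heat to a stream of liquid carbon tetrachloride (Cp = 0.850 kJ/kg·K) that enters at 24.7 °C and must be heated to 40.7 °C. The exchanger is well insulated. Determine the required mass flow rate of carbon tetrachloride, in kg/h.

ṁ_c = 121000 kg/h

Heat released by hot stream: Q = 835 × 14.3 × (442 − 304) = 1.6478e+06 kJ/h
Energy balance on cold side (adiabatic exchanger): Q = ṁ_c·Cp_c·(T_c,out − T_c,in)
ṁ_c = 1.6478e+06 / [0.850 × (40.7 − 24.7)] = 121160 kg/h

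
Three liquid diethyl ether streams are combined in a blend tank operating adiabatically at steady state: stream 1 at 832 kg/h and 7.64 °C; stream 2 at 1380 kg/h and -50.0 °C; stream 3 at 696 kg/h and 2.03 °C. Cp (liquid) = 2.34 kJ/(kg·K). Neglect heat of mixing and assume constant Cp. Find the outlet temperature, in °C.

T_out = -21.1 °C

No heat crosses the boundary, so H_out = H_in.
T_out = Σ ṁᵢCp,ᵢTᵢ / Σ ṁᵢCp,ᵢ
      = -143280 / 6804.7 = -21.056 °C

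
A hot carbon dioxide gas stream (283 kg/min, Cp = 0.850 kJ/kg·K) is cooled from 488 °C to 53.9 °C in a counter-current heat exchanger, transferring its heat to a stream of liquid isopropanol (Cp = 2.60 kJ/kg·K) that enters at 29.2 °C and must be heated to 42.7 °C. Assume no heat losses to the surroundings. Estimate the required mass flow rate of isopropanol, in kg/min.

ṁ_c = 2980 kg/min

Heat released by hot stream: Q = 283 × 0.850 × (488 − 53.9) = 104420 kJ/min
Energy balance on cold side (adiabatic exchanger): Q = ṁ_c·Cp_c·(T_c,out − T_c,in)
ṁ_c = 104420 / [2.60 × (42.7 − 29.2)] = 2975 kg/min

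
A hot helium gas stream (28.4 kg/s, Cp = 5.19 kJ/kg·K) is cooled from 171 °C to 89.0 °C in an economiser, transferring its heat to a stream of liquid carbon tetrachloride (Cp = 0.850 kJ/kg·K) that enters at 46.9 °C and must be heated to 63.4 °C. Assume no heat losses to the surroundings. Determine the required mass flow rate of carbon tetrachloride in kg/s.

Heat released by hot stream: Q = 28.4 × 5.19 × (171 − 89.0) = 12086 kJ/s
Energy balance on cold side (adiabatic exchanger): Q = ṁ_c·Cp_c·(T_c,out − T_c,in)
ṁ_c = 12086 / [0.850 × (63.4 − 46.9)] = 861.78 kg/s

ṁ_c = 862 kg/s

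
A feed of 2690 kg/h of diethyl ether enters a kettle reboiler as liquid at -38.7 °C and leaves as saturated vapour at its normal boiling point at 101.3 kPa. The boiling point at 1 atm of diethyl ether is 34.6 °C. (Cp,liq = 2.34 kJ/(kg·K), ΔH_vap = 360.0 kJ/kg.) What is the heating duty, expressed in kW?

liquid -38.7→34.6 °C: 171.52 kJ/kg
vaporisation at 34.6 °C: 360 kJ/kg
Δh = 171.52 + 360 = 531.52 kJ/kg
Q = ṁ·Δh = 2690 kg/h × 531.52 kJ/kg = 1.4298e+06 kJ/h
|Q| = 397.17 kW

Q = 397 kW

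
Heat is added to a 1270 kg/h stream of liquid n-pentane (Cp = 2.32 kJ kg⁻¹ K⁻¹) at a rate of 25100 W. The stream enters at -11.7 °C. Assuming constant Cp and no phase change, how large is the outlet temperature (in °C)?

T_out = 19.0 °C

Q = 25100 W = 90360 kJ/h
ΔT = Q/(ṁ·Cp) = 90360/(1270×2.32) = 30.668 K
T_out = -11.7 + 30.668 = 18.968 °C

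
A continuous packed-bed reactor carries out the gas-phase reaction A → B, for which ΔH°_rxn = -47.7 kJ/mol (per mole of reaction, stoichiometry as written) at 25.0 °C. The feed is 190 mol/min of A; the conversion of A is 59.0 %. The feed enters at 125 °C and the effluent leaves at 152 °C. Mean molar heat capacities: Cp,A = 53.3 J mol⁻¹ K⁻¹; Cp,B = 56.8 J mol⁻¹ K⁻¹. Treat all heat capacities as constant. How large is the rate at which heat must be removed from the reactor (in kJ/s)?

Q_out = 83.7 kJ/s

Extent of reaction ξ = 0.590 × 190 = 112.1 mol/min
Reaction term: ξ·ΔH°_rxn = 112.1 × -47.7 = -5347.2 kJ/min
Sensible, feed 125→25 °C: -1012.7 kJ/min
Outlet flows (mol/min): A 77.9, B 112.1
Sensible, products 25→152 °C: 1336 kJ/min
Q = ΔH = -5023.9 kJ/min = -83.732 kW
Heat removed = 83.732 kJ/s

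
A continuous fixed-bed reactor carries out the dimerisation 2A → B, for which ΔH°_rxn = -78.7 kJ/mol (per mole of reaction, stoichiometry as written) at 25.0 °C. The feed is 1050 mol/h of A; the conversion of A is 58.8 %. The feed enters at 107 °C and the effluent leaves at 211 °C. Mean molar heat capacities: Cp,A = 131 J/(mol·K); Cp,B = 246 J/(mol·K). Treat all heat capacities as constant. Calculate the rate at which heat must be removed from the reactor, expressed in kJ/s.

Extent of reaction ξ = 0.588 × 1050 / 2 = 308.7 mol/h
Reaction term: ξ·ΔH°_rxn = 308.7 × -78.7 = -24295 kJ/h
Sensible, feed 107→25 °C: -11279 kJ/h
Outlet flows (mol/h): A 432.6, B 308.7
Sensible, products 25→211 °C: 24666 kJ/h
Q = ΔH = -10908 kJ/h = -3.0301 kW
Heat removed = 3.0301 kJ/s

Q_out = 3.03 kJ/s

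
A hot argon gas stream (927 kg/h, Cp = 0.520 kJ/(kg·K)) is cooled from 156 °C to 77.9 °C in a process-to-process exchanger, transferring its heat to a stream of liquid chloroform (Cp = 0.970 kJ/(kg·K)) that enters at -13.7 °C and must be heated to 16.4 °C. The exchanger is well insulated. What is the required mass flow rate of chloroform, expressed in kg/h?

Heat released by hot stream: Q = 927 × 0.520 × (156 − 77.9) = 37647 kJ/h
Energy balance on cold side (adiabatic exchanger): Q = ṁ_c·Cp_c·(T_c,out − T_c,in)
ṁ_c = 37647 / [0.970 × (16.4 − -13.7)] = 1289.4 kg/h

ṁ_c = 1290 kg/h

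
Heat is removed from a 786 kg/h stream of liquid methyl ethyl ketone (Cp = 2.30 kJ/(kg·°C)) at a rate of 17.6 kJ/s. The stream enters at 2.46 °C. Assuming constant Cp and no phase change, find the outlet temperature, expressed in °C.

T_out = -32.6 °C

Q = 17.6 kJ/s = 63360 kJ/h
ΔT = Q/(ṁ·Cp) = 63360/(786×2.30) = 35.048 K
T_out = 2.46 − 35.048 = -32.588 °C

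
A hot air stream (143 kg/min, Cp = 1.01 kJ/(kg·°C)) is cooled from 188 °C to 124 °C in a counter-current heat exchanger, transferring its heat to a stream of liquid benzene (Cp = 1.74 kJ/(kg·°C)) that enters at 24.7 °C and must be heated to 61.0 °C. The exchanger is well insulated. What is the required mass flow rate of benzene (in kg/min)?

ṁ_c = 146 kg/min

Heat released by hot stream: Q = 143 × 1.01 × (188 − 124) = 9243.5 kJ/min
Energy balance on cold side (adiabatic exchanger): Q = ṁ_c·Cp_c·(T_c,out − T_c,in)
ṁ_c = 9243.5 / [1.74 × (61.0 − 24.7)] = 146.35 kg/min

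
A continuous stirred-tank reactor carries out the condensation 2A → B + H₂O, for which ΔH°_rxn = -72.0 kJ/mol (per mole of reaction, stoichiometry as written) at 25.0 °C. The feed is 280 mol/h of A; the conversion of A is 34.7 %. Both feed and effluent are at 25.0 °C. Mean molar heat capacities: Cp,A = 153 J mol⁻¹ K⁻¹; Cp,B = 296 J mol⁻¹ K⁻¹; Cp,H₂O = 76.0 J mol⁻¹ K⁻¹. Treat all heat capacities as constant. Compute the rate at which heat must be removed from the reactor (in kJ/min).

Q_out = 58.3 kJ/min

Extent of reaction ξ = 0.347 × 280 / 2 = 48.58 mol/h
Reaction term: ξ·ΔH°_rxn = 48.58 × -72.0 = -3497.8 kJ/h
Q = ΔH = -3497.8 kJ/h = -0.9716 kW
Heat removed = 58.296 kJ/min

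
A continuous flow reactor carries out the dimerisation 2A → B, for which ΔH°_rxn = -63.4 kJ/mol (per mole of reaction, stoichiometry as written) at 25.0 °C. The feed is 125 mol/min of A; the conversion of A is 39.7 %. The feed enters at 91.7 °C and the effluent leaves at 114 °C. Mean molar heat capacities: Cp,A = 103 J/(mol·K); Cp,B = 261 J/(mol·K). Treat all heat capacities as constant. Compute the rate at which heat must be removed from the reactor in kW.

Extent of reaction ξ = 0.397 × 125 / 2 = 24.812 mol/min
Reaction term: ξ·ΔH°_rxn = 24.812 × -63.4 = -1573.1 kJ/min
Sensible, feed 91.7→25 °C: -858.76 kJ/min
Outlet flows (mol/min): A 75.375, B 24.812
Sensible, products 25→114 °C: 1267.3 kJ/min
Q = ΔH = -1164.5 kJ/min = -19.409 kW
Heat removed = 19.409 kW

Q_out = 19.4 kW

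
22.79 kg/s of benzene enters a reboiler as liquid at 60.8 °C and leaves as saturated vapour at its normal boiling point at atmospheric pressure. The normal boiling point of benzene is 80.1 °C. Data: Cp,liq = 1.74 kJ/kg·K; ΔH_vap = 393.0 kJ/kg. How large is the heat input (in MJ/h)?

liquid 60.8→80.1 °C: 33.582 kJ/kg
vaporisation at 80.1 °C: 393 kJ/kg
Δh = 33.582 + 393 = 426.58 kJ/kg
Q = ṁ·Δh = 22.79 kg/s × 426.58 kJ/kg = 9721.8 kJ/s
|Q| = 9721.8 kW = 34998 MJ/h

Q = 35000 MJ/h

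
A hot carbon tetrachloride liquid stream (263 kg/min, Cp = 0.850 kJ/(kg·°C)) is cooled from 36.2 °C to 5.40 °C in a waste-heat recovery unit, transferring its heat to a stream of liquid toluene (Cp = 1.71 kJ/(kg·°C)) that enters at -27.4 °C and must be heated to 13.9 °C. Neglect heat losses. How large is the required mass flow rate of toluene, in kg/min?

Heat released by hot stream: Q = 263 × 0.850 × (36.2 − 5.40) = 6885.3 kJ/min
Energy balance on cold side (adiabatic exchanger): Q = ṁ_c·Cp_c·(T_c,out − T_c,in)
ṁ_c = 6885.3 / [1.71 × (13.9 − -27.4)] = 97.494 kg/min

ṁ_c = 97.5 kg/min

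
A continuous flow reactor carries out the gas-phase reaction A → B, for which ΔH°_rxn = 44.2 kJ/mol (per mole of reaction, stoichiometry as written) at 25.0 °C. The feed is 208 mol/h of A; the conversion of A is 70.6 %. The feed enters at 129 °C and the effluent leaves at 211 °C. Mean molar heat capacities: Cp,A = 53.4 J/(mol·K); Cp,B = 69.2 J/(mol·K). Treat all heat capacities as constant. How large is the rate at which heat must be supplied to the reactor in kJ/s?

Q_in = 2.18 kJ/s

Extent of reaction ξ = 0.706 × 208 = 146.85 mol/h
Reaction term: ξ·ΔH°_rxn = 146.85 × 44.2 = 6490.7 kJ/h
Sensible, feed 129→25 °C: -1155.1 kJ/h
Outlet flows (mol/h): A 61.152, B 146.85
Sensible, products 25→211 °C: 2497.5 kJ/h
Q = ΔH = 7833 kJ/h = 2.1758 kW
Heat supplied = 2.1758 kJ/s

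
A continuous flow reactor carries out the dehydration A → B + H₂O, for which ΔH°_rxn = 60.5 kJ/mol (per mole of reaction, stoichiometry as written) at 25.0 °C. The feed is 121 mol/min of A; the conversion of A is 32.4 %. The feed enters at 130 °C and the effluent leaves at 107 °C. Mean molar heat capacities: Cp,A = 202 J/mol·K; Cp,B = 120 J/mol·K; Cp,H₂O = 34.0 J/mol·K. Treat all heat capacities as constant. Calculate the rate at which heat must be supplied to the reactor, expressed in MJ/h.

Extent of reaction ξ = 0.324 × 121 = 39.204 mol/min
Reaction term: ξ·ΔH°_rxn = 39.204 × 60.5 = 2371.8 kJ/min
Sensible, feed 130→25 °C: -2566.4 kJ/min
Outlet flows (mol/min): A 81.796, B 39.204, H₂O 39.204
Sensible, products 25→107 °C: 1849.9 kJ/min
Q = ΔH = 1655.4 kJ/min = 27.589 kW
Heat supplied = 99.322 MJ/h

Q_in = 99.3 MJ/h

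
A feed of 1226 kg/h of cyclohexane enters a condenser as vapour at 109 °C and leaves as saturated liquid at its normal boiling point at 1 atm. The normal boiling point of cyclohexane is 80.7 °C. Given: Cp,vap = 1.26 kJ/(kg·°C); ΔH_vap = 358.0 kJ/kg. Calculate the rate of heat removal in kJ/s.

vapour 109→80.7 °C: -35.658 kJ/kg
condensation at 80.7 °C: -358 kJ/kg
Δh = -35.658 + -358 = -393.66 kJ/kg
Q = ṁ·Δh = 1226 kg/h × -393.66 kJ/kg = -482620 kJ/h
|Q| = 134.06 kW

Q_c = 134 kJ/s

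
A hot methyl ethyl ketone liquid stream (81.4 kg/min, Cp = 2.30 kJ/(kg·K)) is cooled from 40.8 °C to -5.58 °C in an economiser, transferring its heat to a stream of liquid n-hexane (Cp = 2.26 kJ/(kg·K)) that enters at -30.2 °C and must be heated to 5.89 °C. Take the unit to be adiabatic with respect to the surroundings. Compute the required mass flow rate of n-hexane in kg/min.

Heat released by hot stream: Q = 81.4 × 2.30 × (40.8 − -5.58) = 8683.3 kJ/min
Energy balance on cold side (adiabatic exchanger): Q = ṁ_c·Cp_c·(T_c,out − T_c,in)
ṁ_c = 8683.3 / [2.26 × (5.89 − -30.2)] = 106.46 kg/min

ṁ_c = 106 kg/min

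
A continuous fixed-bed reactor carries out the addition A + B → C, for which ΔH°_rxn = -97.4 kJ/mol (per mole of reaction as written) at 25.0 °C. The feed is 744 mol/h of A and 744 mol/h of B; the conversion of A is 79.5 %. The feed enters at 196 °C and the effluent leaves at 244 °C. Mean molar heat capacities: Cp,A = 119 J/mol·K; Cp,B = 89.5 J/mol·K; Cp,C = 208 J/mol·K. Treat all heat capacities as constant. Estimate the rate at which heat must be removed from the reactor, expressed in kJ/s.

Extent of reaction ξ = 0.795 × 744 = 591.48 mol/h
Reaction term: ξ·ΔH°_rxn = 591.48 × -97.4 = -57610 kJ/h
Sensible, feed 196→25 °C: -26526 kJ/h
Outlet flows (mol/h): A 152.52, B 152.52, C 591.48
Sensible, products 25→244 °C: 33907 kJ/h
Q = ΔH = -50229 kJ/h = -13.952 kW
Heat removed = 13.952 kJ/s

Q_out = 14.0 kJ/s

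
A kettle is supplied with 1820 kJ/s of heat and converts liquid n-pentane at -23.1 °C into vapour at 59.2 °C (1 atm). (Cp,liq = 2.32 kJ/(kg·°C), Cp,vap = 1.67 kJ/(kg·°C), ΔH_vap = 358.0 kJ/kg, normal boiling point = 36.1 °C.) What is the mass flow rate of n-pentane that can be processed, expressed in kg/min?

Δh = 2.32×(36.1−-23.1) + 358.0 + 1.67×(59.2−36.1) = 533.92 kJ/kg
Q = 1820 kJ/s = 1820 kJ/s = 109200 kJ/min
ṁ = Q/Δh = 109200 / 533.92 = 204.52 kg/min

ṁ = 205 kg/min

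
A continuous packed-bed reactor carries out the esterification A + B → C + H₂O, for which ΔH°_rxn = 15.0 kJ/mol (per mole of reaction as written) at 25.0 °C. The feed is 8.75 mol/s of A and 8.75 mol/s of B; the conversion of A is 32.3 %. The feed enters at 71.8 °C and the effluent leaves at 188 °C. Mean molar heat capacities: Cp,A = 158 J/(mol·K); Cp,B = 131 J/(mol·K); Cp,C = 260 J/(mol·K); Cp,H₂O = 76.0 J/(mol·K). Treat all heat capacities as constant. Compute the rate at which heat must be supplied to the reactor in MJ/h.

Extent of reaction ξ = 0.323 × 8.75 = 2.8262 mol/s
Reaction term: ξ·ΔH°_rxn = 2.8262 × 15.0 = 42.394 kJ/s
Sensible, feed 71.8→25 °C: -118.35 kJ/s
Outlet flows (mol/s): A 5.9238, B 5.9238, C 2.8262, H₂O 2.8262
Sensible, products 25→188 °C: 433.84 kJ/s
Q = ΔH = 357.89 kJ/s = 357.89 kW
Heat supplied = 1288.4 MJ/h

Q_in = 1290 MJ/h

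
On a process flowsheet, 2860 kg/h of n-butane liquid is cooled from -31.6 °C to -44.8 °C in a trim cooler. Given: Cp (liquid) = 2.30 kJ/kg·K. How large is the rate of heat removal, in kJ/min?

Q_c = 1450 kJ/min

Q = ṁ·Cp·ΔT = 2860 × 2.30 × (-44.8 − -31.6) = -86830 kJ/h
Converting: 86830 / 3600 s = 24.119 kW
Cooling duty = 1447.2 kJ/min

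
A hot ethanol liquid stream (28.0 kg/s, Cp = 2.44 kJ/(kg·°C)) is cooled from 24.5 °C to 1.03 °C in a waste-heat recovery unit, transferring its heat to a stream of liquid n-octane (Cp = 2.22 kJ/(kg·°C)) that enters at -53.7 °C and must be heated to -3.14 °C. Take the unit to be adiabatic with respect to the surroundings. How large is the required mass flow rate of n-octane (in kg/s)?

Heat released by hot stream: Q = 28.0 × 2.44 × (24.5 − 1.03) = 1603.5 kJ/s
Energy balance on cold side (adiabatic exchanger): Q = ṁ_c·Cp_c·(T_c,out − T_c,in)
ṁ_c = 1603.5 / [2.22 × (-3.14 − -53.7)] = 14.286 kg/s

ṁ_c = 14.3 kg/s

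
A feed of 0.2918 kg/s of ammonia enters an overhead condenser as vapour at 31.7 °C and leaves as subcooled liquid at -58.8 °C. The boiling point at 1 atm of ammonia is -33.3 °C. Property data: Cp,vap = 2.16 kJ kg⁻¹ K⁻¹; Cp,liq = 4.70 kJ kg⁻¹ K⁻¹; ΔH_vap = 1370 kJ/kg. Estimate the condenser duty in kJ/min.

vapour 31.7→-33.3 °C: -140.4 kJ/kg
condensation at -33.3 °C: -1370 kJ/kg
liquid -33.3→-58.8 °C: -119.85 kJ/kg
Δh = -140.4 + -1370 + -119.85 = -1630.2 kJ/kg
Q = ṁ·Δh = 0.2918 kg/s × -1630.2 kJ/kg = -475.71 kJ/s
|Q| = 475.71 kW = 28542 kJ/min

Q_c = 28500 kJ/min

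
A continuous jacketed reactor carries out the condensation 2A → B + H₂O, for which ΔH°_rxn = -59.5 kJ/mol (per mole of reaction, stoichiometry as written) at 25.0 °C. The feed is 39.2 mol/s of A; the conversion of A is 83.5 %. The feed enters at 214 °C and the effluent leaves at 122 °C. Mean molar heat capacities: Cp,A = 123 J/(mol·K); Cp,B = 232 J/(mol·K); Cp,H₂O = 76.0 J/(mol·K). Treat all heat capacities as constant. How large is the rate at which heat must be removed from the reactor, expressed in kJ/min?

Q_out = 79100 kJ/min

Extent of reaction ξ = 0.835 × 39.2 / 2 = 16.366 mol/s
Reaction term: ξ·ΔH°_rxn = 16.366 × -59.5 = -973.78 kJ/s
Sensible, feed 214→25 °C: -911.28 kJ/s
Outlet flows (mol/s): A 6.468, B 16.366, H₂O 16.366
Sensible, products 25→122 °C: 566.12 kJ/s
Q = ΔH = -1318.9 kJ/s = -1318.9 kW
Heat removed = 79136 kJ/min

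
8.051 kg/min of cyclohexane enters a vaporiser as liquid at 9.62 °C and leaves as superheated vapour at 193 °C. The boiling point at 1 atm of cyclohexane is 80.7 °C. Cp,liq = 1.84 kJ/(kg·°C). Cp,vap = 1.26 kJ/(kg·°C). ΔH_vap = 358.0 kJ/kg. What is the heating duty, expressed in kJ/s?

Q = 84.6 kJ/s

liquid 9.62→80.7 °C: 130.79 kJ/kg
vaporisation at 80.7 °C: 358 kJ/kg
vapour 80.7→193 °C: 141.5 kJ/kg
Δh = 130.79 + 358 + 141.5 = 630.29 kJ/kg
Q = ṁ·Δh = 8.051 kg/min × 630.29 kJ/kg = 5074.4 kJ/min
|Q| = 84.574 kW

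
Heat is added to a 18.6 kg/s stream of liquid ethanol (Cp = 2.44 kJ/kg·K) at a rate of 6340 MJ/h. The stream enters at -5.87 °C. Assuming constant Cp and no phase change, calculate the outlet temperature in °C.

T_out = 32.9 °C

Q = 6340 MJ/h = 1761.1 kJ/s
ΔT = Q/(ṁ·Cp) = 1761.1/(18.6×2.44) = 38.805 K
T_out = -5.87 + 38.805 = 32.935 °C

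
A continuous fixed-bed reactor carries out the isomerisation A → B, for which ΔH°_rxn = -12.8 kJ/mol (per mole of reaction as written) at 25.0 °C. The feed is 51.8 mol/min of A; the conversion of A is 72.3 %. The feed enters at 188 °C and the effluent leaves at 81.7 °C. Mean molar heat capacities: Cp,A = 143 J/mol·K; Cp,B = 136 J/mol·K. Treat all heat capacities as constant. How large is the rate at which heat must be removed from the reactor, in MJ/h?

Extent of reaction ξ = 0.723 × 51.8 = 37.451 mol/min
Reaction term: ξ·ΔH°_rxn = 37.451 × -12.8 = -479.38 kJ/min
Sensible, feed 188→25 °C: -1207.4 kJ/min
Outlet flows (mol/min): A 14.349, B 37.451
Sensible, products 25→81.7 °C: 405.14 kJ/min
Q = ΔH = -1281.6 kJ/min = -21.361 kW
Heat removed = 76.899 MJ/h

Q_out = 76.9 MJ/h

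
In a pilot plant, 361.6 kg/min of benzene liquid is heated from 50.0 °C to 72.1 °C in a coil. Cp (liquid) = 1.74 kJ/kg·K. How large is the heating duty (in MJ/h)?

Q = ṁ·Cp·ΔT = 361.6 × 1.74 × (72.1 − 50.0) = 13905 kJ/min
Converting: 13905 / 60 s = 231.75 kW
Heating duty = 834.3 MJ/h

Q = 834 MJ/h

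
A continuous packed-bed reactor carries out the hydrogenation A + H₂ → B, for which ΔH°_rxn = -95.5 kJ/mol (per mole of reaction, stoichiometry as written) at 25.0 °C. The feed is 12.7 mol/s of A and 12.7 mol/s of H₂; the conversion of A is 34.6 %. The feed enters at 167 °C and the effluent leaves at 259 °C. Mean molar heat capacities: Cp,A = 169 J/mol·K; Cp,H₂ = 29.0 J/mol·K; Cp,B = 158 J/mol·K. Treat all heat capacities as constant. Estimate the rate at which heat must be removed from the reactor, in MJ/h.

Extent of reaction ξ = 0.346 × 12.7 = 4.3942 mol/s
Reaction term: ξ·ΔH°_rxn = 4.3942 × -95.5 = -419.65 kJ/s
Sensible, feed 167→25 °C: -357.07 kJ/s
Outlet flows (mol/s): A 8.3058, H₂ 8.3058, B 4.3942
Sensible, products 25→259 °C: 547.29 kJ/s
Q = ΔH = -229.43 kJ/s = -229.43 kW
Heat removed = 825.96 MJ/h

Q_out = 826 MJ/h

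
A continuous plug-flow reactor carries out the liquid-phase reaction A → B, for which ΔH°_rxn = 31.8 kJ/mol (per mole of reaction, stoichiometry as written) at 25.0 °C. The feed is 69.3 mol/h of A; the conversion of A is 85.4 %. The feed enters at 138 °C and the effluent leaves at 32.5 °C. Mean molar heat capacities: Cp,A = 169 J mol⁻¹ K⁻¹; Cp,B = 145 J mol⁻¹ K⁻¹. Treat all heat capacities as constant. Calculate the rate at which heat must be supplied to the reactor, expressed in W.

Q_in = 177 W

Extent of reaction ξ = 0.854 × 69.3 = 59.182 mol/h
Reaction term: ξ·ΔH°_rxn = 59.182 × 31.8 = 1882 kJ/h
Sensible, feed 138→25 °C: -1323.4 kJ/h
Outlet flows (mol/h): A 10.118, B 59.182
Sensible, products 25→32.5 °C: 77.185 kJ/h
Q = ΔH = 635.76 kJ/h = 0.1766 kW
Heat supplied = 176.6 W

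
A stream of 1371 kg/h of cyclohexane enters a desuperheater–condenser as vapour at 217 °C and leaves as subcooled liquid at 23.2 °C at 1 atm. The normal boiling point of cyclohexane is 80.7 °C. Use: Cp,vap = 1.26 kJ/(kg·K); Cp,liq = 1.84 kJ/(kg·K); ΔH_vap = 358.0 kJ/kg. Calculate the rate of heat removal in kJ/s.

Q_c = 242 kJ/s

vapour 217→80.7 °C: -171.74 kJ/kg
condensation at 80.7 °C: -358 kJ/kg
liquid 80.7→23.2 °C: -105.8 kJ/kg
Δh = -171.74 + -358 + -105.8 = -635.54 kJ/kg
Q = ṁ·Δh = 1371 kg/h × -635.54 kJ/kg = -871320 kJ/h
|Q| = 242.03 kW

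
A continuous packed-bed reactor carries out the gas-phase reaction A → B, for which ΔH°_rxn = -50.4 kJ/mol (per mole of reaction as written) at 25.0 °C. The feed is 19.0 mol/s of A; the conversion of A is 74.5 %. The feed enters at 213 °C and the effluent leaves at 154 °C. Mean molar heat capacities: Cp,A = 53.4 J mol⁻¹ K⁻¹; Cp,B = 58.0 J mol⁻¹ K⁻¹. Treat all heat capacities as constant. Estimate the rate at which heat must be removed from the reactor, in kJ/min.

Q_out = 45900 kJ/min

Extent of reaction ξ = 0.745 × 19.0 = 14.155 mol/s
Reaction term: ξ·ΔH°_rxn = 14.155 × -50.4 = -713.41 kJ/s
Sensible, feed 213→25 °C: -190.74 kJ/s
Outlet flows (mol/s): A 4.845, B 14.155
Sensible, products 25→154 °C: 139.28 kJ/s
Q = ΔH = -764.87 kJ/s = -764.87 kW
Heat removed = 45892 kJ/min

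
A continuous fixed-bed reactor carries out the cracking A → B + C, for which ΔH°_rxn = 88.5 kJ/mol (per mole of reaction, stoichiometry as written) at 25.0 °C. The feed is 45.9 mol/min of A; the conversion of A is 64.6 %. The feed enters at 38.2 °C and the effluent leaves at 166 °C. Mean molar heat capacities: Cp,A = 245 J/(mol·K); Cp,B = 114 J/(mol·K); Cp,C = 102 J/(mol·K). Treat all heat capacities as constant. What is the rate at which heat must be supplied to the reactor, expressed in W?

Extent of reaction ξ = 0.646 × 45.9 = 29.651 mol/min
Reaction term: ξ·ΔH°_rxn = 29.651 × 88.5 = 2624.1 kJ/min
Sensible, feed 38.2→25 °C: -148.44 kJ/min
Outlet flows (mol/min): A 16.249, B 29.651, C 29.651
Sensible, products 25→166 °C: 1464.4 kJ/min
Q = ΔH = 3940.1 kJ/min = 65.668 kW
Heat supplied = 65668 W

Q_in = 65700 W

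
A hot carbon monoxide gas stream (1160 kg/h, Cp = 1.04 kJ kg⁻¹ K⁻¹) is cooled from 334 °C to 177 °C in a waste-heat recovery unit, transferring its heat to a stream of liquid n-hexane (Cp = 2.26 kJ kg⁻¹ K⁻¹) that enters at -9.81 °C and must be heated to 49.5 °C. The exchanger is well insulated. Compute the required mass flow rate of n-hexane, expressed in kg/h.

ṁ_c = 1410 kg/h

Heat released by hot stream: Q = 1160 × 1.04 × (334 − 177) = 189400 kJ/h
Energy balance on cold side (adiabatic exchanger): Q = ṁ_c·Cp_c·(T_c,out − T_c,in)
ṁ_c = 189400 / [2.26 × (49.5 − -9.81)] = 1413 kg/h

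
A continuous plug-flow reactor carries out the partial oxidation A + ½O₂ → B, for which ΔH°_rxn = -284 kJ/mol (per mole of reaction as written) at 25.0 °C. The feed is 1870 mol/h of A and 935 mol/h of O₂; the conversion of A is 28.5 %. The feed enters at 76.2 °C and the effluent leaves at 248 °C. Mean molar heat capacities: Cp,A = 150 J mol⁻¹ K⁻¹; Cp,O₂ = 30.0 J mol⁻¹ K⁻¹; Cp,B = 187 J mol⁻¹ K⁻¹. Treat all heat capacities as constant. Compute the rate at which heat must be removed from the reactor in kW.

Extent of reaction ξ = 0.285 × 1870 = 532.95 mol/h
Reaction term: ξ·ΔH°_rxn = 532.95 × -284 = -151360 kJ/h
Sensible, feed 76.2→25 °C: -15798 kJ/h
Outlet flows (mol/h): A 1337.1, O₂ 668.53, B 532.95
Sensible, products 25→248 °C: 71421 kJ/h
Q = ΔH = -95734 kJ/h = -26.593 kW
Heat removed = 26.593 kW

Q_out = 26.6 kW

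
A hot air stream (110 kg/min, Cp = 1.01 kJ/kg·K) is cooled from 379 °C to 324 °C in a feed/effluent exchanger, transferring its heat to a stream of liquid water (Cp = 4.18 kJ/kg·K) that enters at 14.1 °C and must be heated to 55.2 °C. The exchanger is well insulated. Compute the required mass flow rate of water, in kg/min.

Heat released by hot stream: Q = 110 × 1.01 × (379 − 324) = 6110.5 kJ/min
Energy balance on cold side (adiabatic exchanger): Q = ṁ_c·Cp_c·(T_c,out − T_c,in)
ṁ_c = 6110.5 / [4.18 × (55.2 − 14.1)] = 35.568 kg/min

ṁ_c = 35.6 kg/min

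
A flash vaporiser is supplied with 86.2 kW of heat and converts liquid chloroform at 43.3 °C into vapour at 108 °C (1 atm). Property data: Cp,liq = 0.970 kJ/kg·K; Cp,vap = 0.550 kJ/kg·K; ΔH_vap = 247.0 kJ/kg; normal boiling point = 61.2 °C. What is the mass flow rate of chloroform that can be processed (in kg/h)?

Δh = 0.970×(61.2−43.3) + 247.0 + 0.550×(108−61.2) = 290.1 kJ/kg
Q = 86.2 kW = 86.2 kJ/s = 310320 kJ/h
ṁ = Q/Δh = 310320 / 290.1 = 1069.7 kg/h

ṁ = 1070 kg/h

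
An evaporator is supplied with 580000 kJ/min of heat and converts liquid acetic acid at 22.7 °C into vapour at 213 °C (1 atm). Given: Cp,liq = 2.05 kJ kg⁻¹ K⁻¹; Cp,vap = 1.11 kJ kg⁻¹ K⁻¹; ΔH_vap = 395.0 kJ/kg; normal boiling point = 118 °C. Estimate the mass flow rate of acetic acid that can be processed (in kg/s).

ṁ = 13.9 kg/s

Δh = 2.05×(118−22.7) + 395.0 + 1.11×(213−118) = 695.82 kJ/kg
Q = 580000 kJ/min = 9666.7 kJ/s = 9666.7 kJ/s
ṁ = Q/Δh = 9666.7 / 695.82 = 13.893 kg/s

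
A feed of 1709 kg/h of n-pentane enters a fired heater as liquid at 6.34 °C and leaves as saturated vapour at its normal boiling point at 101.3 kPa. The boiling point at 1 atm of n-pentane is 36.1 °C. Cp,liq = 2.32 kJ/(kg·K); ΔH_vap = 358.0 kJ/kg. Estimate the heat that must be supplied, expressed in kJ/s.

liquid 6.34→36.1 °C: 69.043 kJ/kg
vaporisation at 36.1 °C: 358 kJ/kg
Δh = 69.043 + 358 = 427.04 kJ/kg
Q = ṁ·Δh = 1709 kg/h × 427.04 kJ/kg = 729820 kJ/h
|Q| = 202.73 kW

Q = 203 kJ/s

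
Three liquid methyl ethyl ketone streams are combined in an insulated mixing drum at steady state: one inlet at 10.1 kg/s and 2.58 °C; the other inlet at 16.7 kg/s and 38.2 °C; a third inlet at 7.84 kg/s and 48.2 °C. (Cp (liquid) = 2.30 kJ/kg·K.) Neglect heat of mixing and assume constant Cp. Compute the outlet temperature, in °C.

T_out = 30.1 °C

Energy balance with Q = 0: Σ ṁᵢCp,ᵢ(T_out − Tᵢ) = 0
T_out = Σ ṁᵢCp,ᵢTᵢ / Σ ṁᵢCp,ᵢ
      = 2396.3 / 79.672 = 30.078 °C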